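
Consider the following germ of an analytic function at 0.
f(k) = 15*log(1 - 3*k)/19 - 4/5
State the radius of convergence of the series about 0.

Branch term (15/19)*log(1 - k/(1/3)): its argument vanishes at k = 1/3, a logarithmic branch point, modulus 1/3.
The radius of convergence is the smallest modulus among the singular points: 1/3.

The radius of convergence is 1/3.


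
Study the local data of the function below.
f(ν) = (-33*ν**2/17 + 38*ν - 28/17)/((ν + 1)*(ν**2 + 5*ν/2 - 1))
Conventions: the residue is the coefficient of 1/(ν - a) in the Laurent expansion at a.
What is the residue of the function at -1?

At the order-1 pole -1 set g(ν) = (ν - (-1))*f(ν) = (-33*ν**2/17 + 38*ν - 28/17)/(ν**2 + 5*ν/2 - 1).
Simple pole: residue = g(a) at a = -1, which is 1414/85.

The residue is 1414/85.


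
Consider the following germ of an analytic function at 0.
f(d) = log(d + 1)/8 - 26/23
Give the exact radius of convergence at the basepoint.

Branch term (1/8)*log(1 - d/(-1)): its argument vanishes at d = -1, a logarithmic branch point, modulus 1.
The radius of convergence is the smallest modulus among the singular points: 1.

The radius of convergence is 1.


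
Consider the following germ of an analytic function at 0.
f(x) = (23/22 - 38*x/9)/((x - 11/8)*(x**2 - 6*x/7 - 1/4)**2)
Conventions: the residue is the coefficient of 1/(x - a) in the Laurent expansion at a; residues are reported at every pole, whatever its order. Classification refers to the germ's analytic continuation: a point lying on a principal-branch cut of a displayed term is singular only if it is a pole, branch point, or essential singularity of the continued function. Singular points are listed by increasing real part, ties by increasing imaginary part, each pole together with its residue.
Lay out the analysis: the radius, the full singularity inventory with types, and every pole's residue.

Radius of convergence at 0: -3/7 + (1/14)*sqrt(85).
At 3/7 - (1/14)*sqrt(85): a pole of order 2; residue 47290880/4242051 - (37174799032/30648818475)*sqrt(85).
At 3/7 + (1/14)*sqrt(85): a pole of order 2; residue 47290880/4242051 + (37174799032/30648818475)*sqrt(85).
At 11/8: a pole of order 1; residue -94581760/4242051.

Denominator factor (x**2 - 6*x/7 - 1/4)^2: discriminant 85/49, real irrational roots 3/7 + (1/14)*sqrt(85) and 3/7 - (1/14)*sqrt(85); poles of order 2, moduli 3/7 + (1/14)*sqrt(85) and -3/7 + (1/14)*sqrt(85).
Denominator factor (x - 11/8): pole of order 1 at 11/8, modulus 11/8.
The radius of convergence is the smallest modulus among the singular points: -3/7 + (1/14)*sqrt(85).
The factor x**2 - 6*x/7 - 1/4 splits as (x - a)(x - a') with a = 3/7 - (1/14)*sqrt(85), a' = 3/7 + (1/14)*sqrt(85). At the order-2 pole a set g(x) = (x - a)^2*f(x) = [(23/22 - 38*x/9)/(x - 11/8)] / (x - a')^2.
Order-2 pole: residue = g'(a); g'(3/7 - (1/14)*sqrt(85)) = 47290880/4242051 - (37174799032/30648818475)*sqrt(85), so the residue is 47290880/4242051 - (37174799032/30648818475)*sqrt(85).
The factor x**2 - 6*x/7 - 1/4 splits as (x - a)(x - a') with a = 3/7 + (1/14)*sqrt(85), a' = 3/7 - (1/14)*sqrt(85). At the order-2 pole a set g(x) = (x - a)^2*f(x) = [(23/22 - 38*x/9)/(x - 11/8)] / (x - a')^2.
Order-2 pole: residue = g'(a); g'(3/7 + (1/14)*sqrt(85)) = 47290880/4242051 + (37174799032/30648818475)*sqrt(85), so the residue is 47290880/4242051 + (37174799032/30648818475)*sqrt(85).
At the order-1 pole 11/8 set g(x) = (x - (11/8))*f(x) = (23/22 - 38*x/9)/(x**2 - 6*x/7 - 1/4)**2.
Simple pole: residue = g(a) at a = 11/8, which is -94581760/4242051.
List the singular points by increasing real part (a conjugate pair: the negative imaginary part first).


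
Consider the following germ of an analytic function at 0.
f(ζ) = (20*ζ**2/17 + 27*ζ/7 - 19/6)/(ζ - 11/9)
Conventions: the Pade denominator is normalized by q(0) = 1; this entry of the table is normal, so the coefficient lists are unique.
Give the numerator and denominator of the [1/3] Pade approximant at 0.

The Pade approximant has numerator coefficients [57/22, -4900949093/1273700197]; denominator coefficients [1, -592409327/545871513, 48168540/181957171, -249762800/3093271907].

Taylor coefficients needed (expand at 0): a_0 = 57/22, a_1 = -1755/1694, a_2 = -573435/316778, a_3 = -5160915/3484558, a_4 = -46448235/38330138.
Write the denominator as Q(ζ) = 1 + q1*ζ + q2*ζ^2 + q3*ζ^3. Requiring Q*f - P = O(ζ^5) with deg P <= 1 kills the coefficients of ζ^2..ζ^4 in Q*f:
  ζ^2: a_2 + q1*a_1 + q2*a_0 = 0, i.e. -573435/316778 + (-1755/1694)*q1 + (57/22)*q2 = 0.
  ζ^3: a_3 + q1*a_2 + q2*a_1 + q3*a_0 = 0, i.e. -5160915/3484558 + (-573435/316778)*q1 + (-1755/1694)*q2 + (57/22)*q3 = 0.
  ζ^4: a_4 + q1*a_3 + q2*a_2 + q3*a_1 = 0, i.e. -46448235/38330138 + (-5160915/3484558)*q1 + (-573435/316778)*q2 + (-1755/1694)*q3 = 0.
Solving this linear system: q1 = -592409327/545871513, q2 = 48168540/181957171, q3 = -249762800/3093271907.
The numerator is Q*f truncated at degree 1: P0 = a_0 = 57/22; P1 = a_1 + q1*a_0 = -4900949093/1273700197.


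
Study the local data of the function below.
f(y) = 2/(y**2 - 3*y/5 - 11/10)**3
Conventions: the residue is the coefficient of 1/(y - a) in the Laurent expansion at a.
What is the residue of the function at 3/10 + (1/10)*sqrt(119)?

The residue is (37500/1685159)*sqrt(119).

The factor y**2 - 3*y/5 - 11/10 splits as (y - a)(y - a') with a = 3/10 + (1/10)*sqrt(119), a' = 3/10 - (1/10)*sqrt(119). At the order-3 pole a set g(y) = (y - a)^3*f(y) = [2] / (y - a')^3.
Order-3 pole: residue = g''(a)/2; g''(3/10 + (1/10)*sqrt(119)) = (75000/1685159)*sqrt(119), so the residue is (37500/1685159)*sqrt(119).


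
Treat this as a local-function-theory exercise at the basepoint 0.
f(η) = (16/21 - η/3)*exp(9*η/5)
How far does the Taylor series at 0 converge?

The radius of convergence is infinite.

The factor exp(9*η/5) is entire and contributes no finite singular point.
The polynomial part has no poles.
No finite singular points: the Taylor series at 0 converges everywhere.


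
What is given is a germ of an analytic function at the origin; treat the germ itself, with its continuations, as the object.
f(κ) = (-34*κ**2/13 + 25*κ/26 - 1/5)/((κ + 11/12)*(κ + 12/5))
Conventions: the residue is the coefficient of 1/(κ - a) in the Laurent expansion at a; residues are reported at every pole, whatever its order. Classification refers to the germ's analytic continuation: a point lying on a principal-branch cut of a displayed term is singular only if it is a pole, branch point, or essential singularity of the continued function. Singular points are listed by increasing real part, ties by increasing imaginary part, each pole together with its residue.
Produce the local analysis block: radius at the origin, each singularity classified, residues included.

Denominator factor (κ + 12/5): pole of order 1 at -12/5, modulus 12/5.
Denominator factor (κ + 11/12): pole of order 1 at -11/12, modulus 11/12.
The radius of convergence is the smallest modulus among the singular points: 11/12.
At the order-1 pole -12/5 set g(κ) = (κ - (-12/5))*f(κ) = (-34*κ**2/13 + 25*κ/26 - 1/5)/(κ + 11/12).
Simple pole: residue = g(a) at a = -12/5, which is 68532/5785.
At the order-1 pole -11/12 set g(κ) = (κ - (-11/12))*f(κ) = (-34*κ**2/13 + 25*κ/26 - 1/5)/(κ + 12/5).
Simple pole: residue = g(a) at a = -11/12, which is -7673/3471.
List the singular points by increasing real part (a conjugate pair: the negative imaginary part first).

Radius of convergence at 0: 11/12.
At -12/5: a pole of order 1; residue 68532/5785.
At -11/12: a pole of order 1; residue -7673/3471.


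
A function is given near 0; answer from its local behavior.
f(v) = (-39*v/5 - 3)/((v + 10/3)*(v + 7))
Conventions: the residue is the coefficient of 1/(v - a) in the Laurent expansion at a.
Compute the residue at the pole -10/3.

The residue is 69/11.

At the order-1 pole -10/3 set g(v) = (v - (-10/3))*f(v) = (-39*v/5 - 3)/(v + 7).
Simple pole: residue = g(a) at a = -10/3, which is 69/11.


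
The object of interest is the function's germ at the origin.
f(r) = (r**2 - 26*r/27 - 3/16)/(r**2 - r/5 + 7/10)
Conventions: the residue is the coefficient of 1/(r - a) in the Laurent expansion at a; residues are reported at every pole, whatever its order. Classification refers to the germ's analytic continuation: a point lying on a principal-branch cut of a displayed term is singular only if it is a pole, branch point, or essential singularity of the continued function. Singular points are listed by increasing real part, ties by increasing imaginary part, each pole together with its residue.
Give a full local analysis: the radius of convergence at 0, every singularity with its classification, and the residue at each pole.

Denominator factor (r**2 - r/5 + 7/10): discriminant -69/25, complex-conjugate roots (1/10) + ((1/10)*sqrt(69))*i and (1/10) - ((1/10)*sqrt(69))*i; poles of order 1, moduli (1/10)*sqrt(70) and (1/10)*sqrt(70).
The radius of convergence is the smallest modulus among the singular points: (1/10)*sqrt(70).
The factor r**2 - r/5 + 7/10 splits as (r - a)(r - a') with a = (1/10) - ((1/10)*sqrt(69))*i, a' = (1/10) + ((1/10)*sqrt(69))*i. At the order-1 pole a set g(r) = (r - a)*f(r) = [r**2 - 26*r/27 - 3/16] / (r - a').
Simple pole: residue = g(a) at a = (1/10) - ((1/10)*sqrt(69))*i, which is (-103/270) - ((10409/149040)*sqrt(69))*i.
The factor r**2 - r/5 + 7/10 splits as (r - a)(r - a') with a = (1/10) + ((1/10)*sqrt(69))*i, a' = (1/10) - ((1/10)*sqrt(69))*i. At the order-1 pole a set g(r) = (r - a)*f(r) = [r**2 - 26*r/27 - 3/16] / (r - a').
Simple pole: residue = g(a) at a = (1/10) + ((1/10)*sqrt(69))*i, which is (-103/270) + ((10409/149040)*sqrt(69))*i.
List the singular points by increasing real part (a conjugate pair: the negative imaginary part first).

Radius of convergence at 0: (1/10)*sqrt(70).
At (1/10) - ((1/10)*sqrt(69))*i: a pole of order 1; residue (-103/270) - ((10409/149040)*sqrt(69))*i.
At (1/10) + ((1/10)*sqrt(69))*i: a pole of order 1; residue (-103/270) + ((10409/149040)*sqrt(69))*i.


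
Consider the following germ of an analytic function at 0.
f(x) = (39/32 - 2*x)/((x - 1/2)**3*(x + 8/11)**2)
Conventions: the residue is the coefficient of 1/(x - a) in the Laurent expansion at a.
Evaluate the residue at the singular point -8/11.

The residue is -869143/354294.

At the order-2 pole -8/11 set g(x) = (x - (-8/11))^2*f(x) = (39/32 - 2*x)/(x - 1/2)**3.
Order-2 pole: residue = g'(a); g'(-8/11) = -869143/354294, so the residue is -869143/354294.


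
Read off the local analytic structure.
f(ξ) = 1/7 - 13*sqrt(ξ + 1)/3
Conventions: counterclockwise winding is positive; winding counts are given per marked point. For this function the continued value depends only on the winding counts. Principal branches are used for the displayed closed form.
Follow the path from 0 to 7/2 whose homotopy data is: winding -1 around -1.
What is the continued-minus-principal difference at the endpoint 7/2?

The rational part is single-valued and drops out of the difference; each branch term changes only by its own monodromy.
(-13/3)*sqrt(1 - ξ/(-1)): winding -1 is odd, the square root flips sign, contributing -2*(-13/3)*sqrt(1 - (7/2)/(-1)) = -2*(-13/3)*sqrt(9/2) = (13)*sqrt(2).
Summing the contributions at ξ = 7/2 gives (13)*sqrt(2).

Continued minus principal equals (13)*sqrt(2).


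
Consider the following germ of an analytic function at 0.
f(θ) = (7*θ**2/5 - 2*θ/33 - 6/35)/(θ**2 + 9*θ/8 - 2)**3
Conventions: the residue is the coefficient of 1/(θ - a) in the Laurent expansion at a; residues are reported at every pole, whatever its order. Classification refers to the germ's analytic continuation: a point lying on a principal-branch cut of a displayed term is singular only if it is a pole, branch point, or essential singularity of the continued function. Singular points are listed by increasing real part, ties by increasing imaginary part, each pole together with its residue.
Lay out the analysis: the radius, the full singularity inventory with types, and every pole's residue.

Denominator factor (θ**2 + 9*θ/8 - 2)^3: discriminant 593/64, real irrational roots -9/16 + (1/16)*sqrt(593) and -9/16 - (1/16)*sqrt(593); poles of order 3, moduli -9/16 + (1/16)*sqrt(593) and 9/16 + (1/16)*sqrt(593).
The radius of convergence is the smallest modulus among the singular points: -9/16 + (1/16)*sqrt(593).
The factor θ**2 + 9*θ/8 - 2 splits as (θ - a)(θ - a') with a = -9/16 - (1/16)*sqrt(593), a' = -9/16 + (1/16)*sqrt(593). At the order-3 pole a set g(θ) = (θ - a)^3*f(θ) = [7*θ**2/5 - 2*θ/33 - 6/35] / (θ - a')^3.
Order-3 pole: residue = g''(a)/2; g''(-9/16 - (1/16)*sqrt(593)) = (117380096/80283224945)*sqrt(593), so the residue is (58690048/80283224945)*sqrt(593).
The factor θ**2 + 9*θ/8 - 2 splits as (θ - a)(θ - a') with a = -9/16 + (1/16)*sqrt(593), a' = -9/16 - (1/16)*sqrt(593). At the order-3 pole a set g(θ) = (θ - a)^3*f(θ) = [7*θ**2/5 - 2*θ/33 - 6/35] / (θ - a')^3.
Order-3 pole: residue = g''(a)/2; g''(-9/16 + (1/16)*sqrt(593)) = -(117380096/80283224945)*sqrt(593), so the residue is -(58690048/80283224945)*sqrt(593).
List the singular points by increasing real part (a conjugate pair: the negative imaginary part first).

Radius of convergence at 0: -9/16 + (1/16)*sqrt(593).
At -9/16 - (1/16)*sqrt(593): a pole of order 3; residue (58690048/80283224945)*sqrt(593).
At -9/16 + (1/16)*sqrt(593): a pole of order 3; residue -(58690048/80283224945)*sqrt(593).


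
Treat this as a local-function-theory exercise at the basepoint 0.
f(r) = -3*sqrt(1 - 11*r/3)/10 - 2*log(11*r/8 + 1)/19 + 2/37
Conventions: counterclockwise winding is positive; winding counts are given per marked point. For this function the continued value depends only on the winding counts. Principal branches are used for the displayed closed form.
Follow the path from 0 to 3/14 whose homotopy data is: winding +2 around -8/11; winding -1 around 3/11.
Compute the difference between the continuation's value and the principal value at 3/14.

Continued minus principal equals ((3/70)*sqrt(42)) - ((8/19)*pi)*i.

The rational part is single-valued and drops out of the difference; each branch term changes only by its own monodromy.
(-3/10)*sqrt(1 - r/(3/11)): winding -1 is odd, the square root flips sign, contributing -2*(-3/10)*sqrt(1 - (3/14)/(3/11)) = -2*(-3/10)*sqrt(3/14) = (3/70)*sqrt(42).
(-2/19)*log(1 - r/(-8/11)): each positive loop around -8/11 adds 2*pi*i to the log, so winding +2 contributes (-2/19)*(2)*2*pi*i = -(8/19)*pi*i.
Summing the contributions at r = 3/14 gives ((3/70)*sqrt(42)) - ((8/19)*pi)*i.


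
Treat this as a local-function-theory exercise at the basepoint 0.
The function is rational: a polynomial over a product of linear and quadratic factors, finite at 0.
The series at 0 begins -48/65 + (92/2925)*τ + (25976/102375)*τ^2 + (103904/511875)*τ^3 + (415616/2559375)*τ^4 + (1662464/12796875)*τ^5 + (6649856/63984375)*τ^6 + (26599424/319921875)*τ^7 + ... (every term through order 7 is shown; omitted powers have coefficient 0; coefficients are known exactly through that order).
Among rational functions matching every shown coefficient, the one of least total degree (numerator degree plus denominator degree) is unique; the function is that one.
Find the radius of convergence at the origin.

The radius of convergence is 5/4.

No rational of total degree below 3 reproduces all 8 coefficients; solving the [2/1] Pade equations on them gives f(τ) = (-2*τ**2/7 - 7*τ/9 + 12/13)/(τ - 5/4), whose expansion matches every shown term.
Denominator factor (τ - 5/4): pole of order 1 at 5/4, modulus 5/4.
The radius of convergence is the smallest modulus among the singular points: 5/4.


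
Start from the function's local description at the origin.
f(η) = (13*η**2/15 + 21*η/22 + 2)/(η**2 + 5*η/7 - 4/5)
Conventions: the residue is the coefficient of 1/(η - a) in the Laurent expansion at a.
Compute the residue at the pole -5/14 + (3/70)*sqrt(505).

The residue is 155/924 + (416137/6999300)*sqrt(505).

The factor η**2 + 5*η/7 - 4/5 splits as (η - a)(η - a') with a = -5/14 + (3/70)*sqrt(505), a' = -5/14 - (3/70)*sqrt(505). At the order-1 pole a set g(η) = (η - a)*f(η) = [13*η**2/15 + 21*η/22 + 2] / (η - a').
Simple pole: residue = g(a) at a = -5/14 + (3/70)*sqrt(505), which is 155/924 + (416137/6999300)*sqrt(505).


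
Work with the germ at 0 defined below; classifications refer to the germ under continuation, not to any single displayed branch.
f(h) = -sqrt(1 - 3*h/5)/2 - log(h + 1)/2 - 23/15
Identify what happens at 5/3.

The point is an algebraic (square-root) branch point.

The term (-1/2)*sqrt(1 - h/(5/3)) has argument 1 - 5/3/(5/3) = 0 at 5/3: a square-root (algebraic, two-sheeted) branch point; the remaining terms are analytic or single-valued there.


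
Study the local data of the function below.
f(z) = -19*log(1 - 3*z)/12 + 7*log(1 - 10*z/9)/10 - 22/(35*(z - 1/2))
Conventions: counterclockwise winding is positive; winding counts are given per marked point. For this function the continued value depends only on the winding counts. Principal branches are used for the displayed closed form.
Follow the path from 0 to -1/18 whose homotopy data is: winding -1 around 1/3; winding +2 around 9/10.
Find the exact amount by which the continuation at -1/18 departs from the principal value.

Continued minus principal equals (179/30)*pi*i.

The rational part is single-valued and drops out of the difference; each branch term changes only by its own monodromy.
(-19/12)*log(1 - z/(1/3)): each positive loop around 1/3 adds 2*pi*i to the log, so winding -1 contributes (-19/12)*(-1)*2*pi*i = (19/6)*pi*i.
(7/10)*log(1 - z/(9/10)): each positive loop around 9/10 adds 2*pi*i to the log, so winding +2 contributes (7/10)*(2)*2*pi*i = (14/5)*pi*i.
Summing the contributions at z = -1/18 gives (179/30)*pi*i.


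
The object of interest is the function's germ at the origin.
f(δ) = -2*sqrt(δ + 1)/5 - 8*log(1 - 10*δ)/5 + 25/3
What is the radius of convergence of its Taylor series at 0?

The radius of convergence is 1/10.

Branch term (-8/5)*log(1 - δ/(1/10)): its argument vanishes at δ = 1/10, a logarithmic branch point, modulus 1/10.
Branch term (-2/5)*sqrt(1 - δ/(-1)): its argument vanishes at δ = -1, a square-root branch point, modulus 1.
The radius of convergence is the smallest modulus among the singular points: 1/10.


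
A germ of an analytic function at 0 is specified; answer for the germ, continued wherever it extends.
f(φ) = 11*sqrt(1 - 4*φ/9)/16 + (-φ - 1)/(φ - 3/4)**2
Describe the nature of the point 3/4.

The denominator factor φ - 3/4 vanishes at 3/4 and appears to the power 2; the numerator there equals -7/4, nonzero, and no other factor vanishes.
The branch terms are analytic at this point.
Hence a pole whose order is the multiplicity, 2.

The point is a pole of order 2.


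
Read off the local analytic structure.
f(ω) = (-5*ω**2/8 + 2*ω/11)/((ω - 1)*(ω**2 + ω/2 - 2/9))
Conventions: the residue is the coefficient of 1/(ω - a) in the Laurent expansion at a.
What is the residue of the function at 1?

The residue is -351/1012.

At the order-1 pole 1 set g(ω) = (ω - (1))*f(ω) = (-5*ω**2/8 + 2*ω/11)/(ω**2 + ω/2 - 2/9).
Simple pole: residue = g(a) at a = 1, which is -351/1012.


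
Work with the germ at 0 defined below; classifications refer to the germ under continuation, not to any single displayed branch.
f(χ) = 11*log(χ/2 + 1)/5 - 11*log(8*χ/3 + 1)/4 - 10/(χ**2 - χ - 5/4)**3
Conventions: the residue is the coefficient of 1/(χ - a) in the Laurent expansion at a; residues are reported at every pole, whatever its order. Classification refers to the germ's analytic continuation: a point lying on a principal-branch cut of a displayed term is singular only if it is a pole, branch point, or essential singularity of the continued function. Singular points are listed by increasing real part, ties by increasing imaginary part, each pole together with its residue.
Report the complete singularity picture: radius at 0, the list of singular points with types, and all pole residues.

Denominator factor (χ**2 - χ - 5/4)^3: discriminant 6, real irrational roots 1/2 + (1/2)*sqrt(6) and 1/2 - (1/2)*sqrt(6); poles of order 3, moduli 1/2 + (1/2)*sqrt(6) and -1/2 + (1/2)*sqrt(6).
Branch term (-11/4)*log(1 - χ/(-3/8)): its argument vanishes at χ = -3/8, a logarithmic branch point, modulus 3/8.
Branch term (11/5)*log(1 - χ/(-2)): its argument vanishes at χ = -2, a logarithmic branch point, modulus 2.
The radius of convergence is the smallest modulus among the singular points: 3/8.
The branch terms are analytic at 1/2 - (1/2)*sqrt(6) and contribute nothing to the residue; only the rational part matters.
The factor χ**2 - χ - 5/4 splits as (χ - a)(χ - a') with a = 1/2 - (1/2)*sqrt(6), a' = 1/2 + (1/2)*sqrt(6). At the order-3 pole a set g(χ) = (χ - a)^3*(rational part) = [-10] / (χ - a')^3.
Order-3 pole: residue = g''(a)/2; g''(1/2 - (1/2)*sqrt(6)) = (5/9)*sqrt(6), so the residue is (5/18)*sqrt(6).
The branch terms are analytic at 1/2 + (1/2)*sqrt(6) and contribute nothing to the residue; only the rational part matters.
The factor χ**2 - χ - 5/4 splits as (χ - a)(χ - a') with a = 1/2 + (1/2)*sqrt(6), a' = 1/2 - (1/2)*sqrt(6). At the order-3 pole a set g(χ) = (χ - a)^3*(rational part) = [-10] / (χ - a')^3.
Order-3 pole: residue = g''(a)/2; g''(1/2 + (1/2)*sqrt(6)) = -(5/9)*sqrt(6), so the residue is -(5/18)*sqrt(6).
List the singular points by increasing real part (a conjugate pair: the negative imaginary part first).

Radius of convergence at 0: 3/8.
At -2: a logarithmic branch point.
At 1/2 - (1/2)*sqrt(6): a pole of order 3; residue (5/18)*sqrt(6).
At -3/8: a logarithmic branch point.
At 1/2 + (1/2)*sqrt(6): a pole of order 3; residue -(5/18)*sqrt(6).


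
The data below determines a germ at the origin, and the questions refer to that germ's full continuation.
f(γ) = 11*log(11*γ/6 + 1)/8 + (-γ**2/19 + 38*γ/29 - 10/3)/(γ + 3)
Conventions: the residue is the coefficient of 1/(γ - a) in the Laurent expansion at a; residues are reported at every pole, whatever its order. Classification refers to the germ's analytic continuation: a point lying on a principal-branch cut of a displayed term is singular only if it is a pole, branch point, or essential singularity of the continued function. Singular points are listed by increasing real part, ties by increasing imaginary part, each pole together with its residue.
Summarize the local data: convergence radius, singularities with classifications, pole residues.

Radius of convergence at 0: 6/11.
At -3: a pole of order 1; residue -12791/1653.
At -6/11: a logarithmic branch point.

Denominator factor (γ + 3): pole of order 1 at -3, modulus 3.
Branch term (11/8)*log(1 - γ/(-6/11)): its argument vanishes at γ = -6/11, a logarithmic branch point, modulus 6/11.
The radius of convergence is the smallest modulus among the singular points: 6/11.
The branch term is analytic at -3 and contributes nothing to the residue; only the rational part matters.
At the order-1 pole -3 set g(γ) = (γ - (-3))*(rational part) = -γ**2/19 + 38*γ/29 - 10/3.
Simple pole: residue = g(a) at a = -3, which is -12791/1653.
List the singular points by increasing real part (a conjugate pair: the negative imaginary part first).


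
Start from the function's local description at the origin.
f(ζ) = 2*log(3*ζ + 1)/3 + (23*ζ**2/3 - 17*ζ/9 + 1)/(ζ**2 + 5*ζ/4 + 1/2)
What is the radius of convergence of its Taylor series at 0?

Denominator factor (ζ**2 + 5*ζ/4 + 1/2): discriminant -7/16, complex-conjugate roots (-5/8) + ((1/8)*sqrt(7))*i and (-5/8) - ((1/8)*sqrt(7))*i; poles of order 1, moduli (1/2)*sqrt(2) and (1/2)*sqrt(2).
Branch term (2/3)*log(1 - ζ/(-1/3)): its argument vanishes at ζ = -1/3, a logarithmic branch point, modulus 1/3.
The radius of convergence is the smallest modulus among the singular points: 1/3.

The radius of convergence is 1/3.


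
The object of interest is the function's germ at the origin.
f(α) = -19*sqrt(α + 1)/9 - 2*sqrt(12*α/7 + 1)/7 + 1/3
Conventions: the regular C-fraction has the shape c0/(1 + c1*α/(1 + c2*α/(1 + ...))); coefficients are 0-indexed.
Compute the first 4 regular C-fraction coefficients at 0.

The regular C-fraction coefficients are [-130/63, -1147/1820, 953847/1043770, 6046864265/61267500504].

Taylor coefficients (expand at 0): a_0 = -130/63, a_1 = -1147/882, a_2 = 9109/24696, a_3 = -76723/345744.
c0 = a_0 = -130/63. Peel one level at a time: if S = 1 + c*α/S' with S'(0) = 1, then c is the α-coefficient of S and S' = c*α/(S - 1).
S_1 = c0/f = 1 + (-1147/1820)*α + (953847/1656200)*α^2 + ...; c1 = -1147/1820.
S_2 = c1*α/(S_1 - 1) = 1 + (953847/1043770)*α + (-93028681/1031437456)*α^2 + ...; c2 = 953847/1043770.
S_3 = c2*α/(S_2 - 1) = 1 + (6046864265/61267500504)*α + ...; c3 = 6046864265/61267500504.


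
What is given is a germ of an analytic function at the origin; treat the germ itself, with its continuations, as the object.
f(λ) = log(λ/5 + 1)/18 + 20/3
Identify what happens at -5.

The term (1/18)*log(1 - λ/(-5)) has argument 1 - -5/(-5) = 0 at -5: a logarithmic (infinitely-sheeted) branch point; the remaining terms are analytic or single-valued there.

The point is a logarithmic branch point.


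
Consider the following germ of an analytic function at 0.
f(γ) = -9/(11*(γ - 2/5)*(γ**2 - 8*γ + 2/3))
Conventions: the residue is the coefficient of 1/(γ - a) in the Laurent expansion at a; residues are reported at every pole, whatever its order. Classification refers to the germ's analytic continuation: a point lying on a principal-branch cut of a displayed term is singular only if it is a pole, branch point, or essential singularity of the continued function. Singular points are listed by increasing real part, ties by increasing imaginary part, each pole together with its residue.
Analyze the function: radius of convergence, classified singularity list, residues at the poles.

Radius of convergence at 0: 4 - (1/3)*sqrt(138).
At 4 - (1/3)*sqrt(138): a pole of order 1; residue -675/3916 - (1215/90068)*sqrt(138).
At 2/5: a pole of order 1; residue 675/1958.
At 4 + (1/3)*sqrt(138): a pole of order 1; residue -675/3916 + (1215/90068)*sqrt(138).

Denominator factor (γ - 2/5): pole of order 1 at 2/5, modulus 2/5.
Denominator factor (γ**2 - 8*γ + 2/3): discriminant 184/3, real irrational roots 4 + (1/3)*sqrt(138) and 4 - (1/3)*sqrt(138); poles of order 1, moduli 4 + (1/3)*sqrt(138) and 4 - (1/3)*sqrt(138).
The radius of convergence is the smallest modulus among the singular points: 4 - (1/3)*sqrt(138).
The factor γ**2 - 8*γ + 2/3 splits as (γ - a)(γ - a') with a = 4 - (1/3)*sqrt(138), a' = 4 + (1/3)*sqrt(138). At the order-1 pole a set g(γ) = (γ - a)*f(γ) = [-9/(11*(γ - 2/5))] / (γ - a').
Simple pole: residue = g(a) at a = 4 - (1/3)*sqrt(138), which is -675/3916 - (1215/90068)*sqrt(138).
At the order-1 pole 2/5 set g(γ) = (γ - (2/5))*f(γ) = -9/(11*(γ**2 - 8*γ + 2/3)).
Simple pole: residue = g(a) at a = 2/5, which is 675/1958.
The factor γ**2 - 8*γ + 2/3 splits as (γ - a)(γ - a') with a = 4 + (1/3)*sqrt(138), a' = 4 - (1/3)*sqrt(138). At the order-1 pole a set g(γ) = (γ - a)*f(γ) = [-9/(11*(γ - 2/5))] / (γ - a').
Simple pole: residue = g(a) at a = 4 + (1/3)*sqrt(138), which is -675/3916 + (1215/90068)*sqrt(138).
List the singular points by increasing real part (a conjugate pair: the negative imaginary part first).


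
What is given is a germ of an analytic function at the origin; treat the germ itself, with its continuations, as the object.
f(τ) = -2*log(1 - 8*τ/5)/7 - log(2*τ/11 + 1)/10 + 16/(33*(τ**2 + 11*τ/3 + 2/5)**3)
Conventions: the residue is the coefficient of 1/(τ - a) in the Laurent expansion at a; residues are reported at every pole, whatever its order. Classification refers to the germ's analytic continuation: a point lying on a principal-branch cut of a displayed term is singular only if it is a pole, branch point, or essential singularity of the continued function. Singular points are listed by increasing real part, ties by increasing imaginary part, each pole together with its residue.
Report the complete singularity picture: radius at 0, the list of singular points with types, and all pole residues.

Radius of convergence at 0: 11/6 - (1/30)*sqrt(2665).
At -11/2: a logarithmic branch point.
At -11/6 - (1/30)*sqrt(2665): a pole of order 3; residue -(194400/1665613807)*sqrt(2665).
At -11/6 + (1/30)*sqrt(2665): a pole of order 3; residue (194400/1665613807)*sqrt(2665).
At 5/8: a logarithmic branch point.

Denominator factor (τ**2 + 11*τ/3 + 2/5)^3: discriminant 533/45, real irrational roots -11/6 + (1/30)*sqrt(2665) and -11/6 - (1/30)*sqrt(2665); poles of order 3, moduli 11/6 - (1/30)*sqrt(2665) and 11/6 + (1/30)*sqrt(2665).
Branch term (-1/10)*log(1 - τ/(-11/2)): its argument vanishes at τ = -11/2, a logarithmic branch point, modulus 11/2.
Branch term (-2/7)*log(1 - τ/(5/8)): its argument vanishes at τ = 5/8, a logarithmic branch point, modulus 5/8.
The radius of convergence is the smallest modulus among the singular points: 11/6 - (1/30)*sqrt(2665).
The branch terms are analytic at -11/6 - (1/30)*sqrt(2665) and contribute nothing to the residue; only the rational part matters.
The factor τ**2 + 11*τ/3 + 2/5 splits as (τ - a)(τ - a') with a = -11/6 - (1/30)*sqrt(2665), a' = -11/6 + (1/30)*sqrt(2665). At the order-3 pole a set g(τ) = (τ - a)^3*(rational part) = [16/33] / (τ - a')^3.
Order-3 pole: residue = g''(a)/2; g''(-11/6 - (1/30)*sqrt(2665)) = -(388800/1665613807)*sqrt(2665), so the residue is -(194400/1665613807)*sqrt(2665).
The branch terms are analytic at -11/6 + (1/30)*sqrt(2665) and contribute nothing to the residue; only the rational part matters.
The factor τ**2 + 11*τ/3 + 2/5 splits as (τ - a)(τ - a') with a = -11/6 + (1/30)*sqrt(2665), a' = -11/6 - (1/30)*sqrt(2665). At the order-3 pole a set g(τ) = (τ - a)^3*(rational part) = [16/33] / (τ - a')^3.
Order-3 pole: residue = g''(a)/2; g''(-11/6 + (1/30)*sqrt(2665)) = (388800/1665613807)*sqrt(2665), so the residue is (194400/1665613807)*sqrt(2665).
List the singular points by increasing real part (a conjugate pair: the negative imaginary part first).


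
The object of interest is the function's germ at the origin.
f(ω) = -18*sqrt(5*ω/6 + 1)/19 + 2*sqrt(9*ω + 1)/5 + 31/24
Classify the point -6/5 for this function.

The term (-18/19)*sqrt(1 - ω/(-6/5)) has argument 1 - -6/5/(-6/5) = 0 at -6/5: a square-root (algebraic, two-sheeted) branch point; the remaining terms are analytic or single-valued there.

The point is an algebraic (square-root) branch point.


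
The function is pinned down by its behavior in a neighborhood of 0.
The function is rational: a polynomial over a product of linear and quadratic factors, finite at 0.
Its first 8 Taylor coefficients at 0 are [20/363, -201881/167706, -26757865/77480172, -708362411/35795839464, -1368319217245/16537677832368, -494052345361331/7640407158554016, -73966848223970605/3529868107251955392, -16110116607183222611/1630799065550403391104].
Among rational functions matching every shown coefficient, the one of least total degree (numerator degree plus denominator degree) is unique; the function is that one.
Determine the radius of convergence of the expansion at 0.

The radius of convergence is 11/6.

No rational of total degree below 5 reproduces all 8 coefficients; solving the [2/3] Pade equations on them gives f(r) = (-21*r**2/11 + 27*r/2 - 20/33)/((r - 11/6)*(r**2 + 5*r/7 + 6)), whose expansion matches every shown term.
Denominator factor (r**2 + 5*r/7 + 6): discriminant -1151/49, complex-conjugate roots (-5/14) + ((1/14)*sqrt(1151))*i and (-5/14) - ((1/14)*sqrt(1151))*i; poles of order 1, moduli sqrt(6) and sqrt(6).
Denominator factor (r - 11/6): pole of order 1 at 11/6, modulus 11/6.
The radius of convergence is the smallest modulus among the singular points: 11/6.


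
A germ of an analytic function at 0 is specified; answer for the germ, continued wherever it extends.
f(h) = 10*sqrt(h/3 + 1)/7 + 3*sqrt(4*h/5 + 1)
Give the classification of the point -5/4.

The point is an algebraic (square-root) branch point.

The term (3)*sqrt(1 - h/(-5/4)) has argument 1 - -5/4/(-5/4) = 0 at -5/4: a square-root (algebraic, two-sheeted) branch point; the remaining terms are analytic or single-valued there.


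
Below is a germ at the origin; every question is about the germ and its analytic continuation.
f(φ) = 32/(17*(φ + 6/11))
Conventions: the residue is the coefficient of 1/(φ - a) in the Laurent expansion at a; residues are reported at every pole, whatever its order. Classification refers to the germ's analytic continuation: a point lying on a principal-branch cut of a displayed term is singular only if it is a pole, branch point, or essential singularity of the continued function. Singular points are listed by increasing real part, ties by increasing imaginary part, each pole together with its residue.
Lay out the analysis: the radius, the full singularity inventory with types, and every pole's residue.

Radius of convergence at 0: 6/11.
At -6/11: a pole of order 1; residue 32/17.

Denominator factor (φ + 6/11): pole of order 1 at -6/11, modulus 6/11.
The radius of convergence is the smallest modulus among the singular points: 6/11.
At the order-1 pole -6/11 set g(φ) = (φ - (-6/11))*f(φ) = 32/17.
Simple pole: residue = g(a) at a = -6/11, which is 32/17.


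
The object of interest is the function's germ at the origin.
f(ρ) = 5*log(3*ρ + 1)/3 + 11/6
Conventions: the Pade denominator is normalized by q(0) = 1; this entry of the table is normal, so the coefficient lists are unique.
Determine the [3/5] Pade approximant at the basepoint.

Taylor coefficients needed (expand at 0): a_0 = 11/6, a_1 = 5, a_2 = -15/2, a_3 = 15, a_4 = -135/4, a_5 = 81, a_6 = -405/2, a_7 = 3645/7, a_8 = -10935/8.
Write the denominator as Q(ρ) = 1 + q1*ρ + q2*ρ^2 + q3*ρ^3 + q4*ρ^4 + q5*ρ^5. Requiring Q*f - P = O(ρ^9) with deg P <= 3 kills the coefficients of ρ^4..ρ^8 in Q*f:
  ρ^4: a_4 + q1*a_3 + q2*a_2 + q3*a_1 + q4*a_0 = 0, i.e. -135/4 + (15)*q1 + (-15/2)*q2 + (5)*q3 + (11/6)*q4 = 0.
  ρ^5: a_5 + q1*a_4 + q2*a_3 + q3*a_2 + q4*a_1 + q5*a_0 = 0, i.e. 81 + (-135/4)*q1 + (15)*q2 + (-15/2)*q3 + (5)*q4 + (11/6)*q5 = 0.
  ρ^6: a_6 + q1*a_5 + q2*a_4 + q3*a_3 + q4*a_2 + q5*a_1 = 0, i.e. -405/2 + (81)*q1 + (-135/4)*q2 + (15)*q3 + (-15/2)*q4 + (5)*q5 = 0.
  ρ^7: a_7 + q1*a_6 + q2*a_5 + q3*a_4 + q4*a_3 + q5*a_2 = 0, i.e. 3645/7 + (-405/2)*q1 + (81)*q2 + (-135/4)*q3 + (15)*q4 + (-15/2)*q5 = 0.
  ρ^8: a_8 + q1*a_7 + q2*a_6 + q3*a_5 + q4*a_4 + q5*a_3 = 0, i.e. -10935/8 + (3645/7)*q1 + (-405/2)*q2 + (81)*q3 + (-135/4)*q4 + (15)*q5 = 0.
Solving this linear system: q1 = 334845/61456, q2 = 1889595/215096, q3 = 1584495/430192, q4 = -8505/30728, q5 = 57591/860384.
The numerator is Q*f truncated at degree 3: P0 = a_0 = 11/6; P1 = a_1 + q1*a_0 = 1842325/122912; P2 = a_2 + q1*a_1 + q2*a_0 = 7710825/215096; P3 = a_3 + q1*a_2 + q2*a_1 + q3*a_0 = 10674375/430192.

The Pade approximant has numerator coefficients [11/6, 1842325/122912, 7710825/215096, 10674375/430192]; denominator coefficients [1, 334845/61456, 1889595/215096, 1584495/430192, -8505/30728, 57591/860384].


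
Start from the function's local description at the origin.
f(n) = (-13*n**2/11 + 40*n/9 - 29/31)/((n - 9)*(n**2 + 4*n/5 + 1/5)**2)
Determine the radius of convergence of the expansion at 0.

The radius of convergence is (1/5)*sqrt(5).

Denominator factor (n**2 + 4*n/5 + 1/5)^2: discriminant -4/25, complex-conjugate roots (-2/5) + (1/5)*i and (-2/5) - (1/5)*i; poles of order 2, moduli (1/5)*sqrt(5) and (1/5)*sqrt(5).
Denominator factor (n - 9): pole of order 1 at 9, modulus 9.
The radius of convergence is the smallest modulus among the singular points: (1/5)*sqrt(5).


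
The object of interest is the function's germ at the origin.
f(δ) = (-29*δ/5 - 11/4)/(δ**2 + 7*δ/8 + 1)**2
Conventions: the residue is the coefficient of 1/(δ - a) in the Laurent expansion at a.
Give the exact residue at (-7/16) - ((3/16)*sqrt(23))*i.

The factor δ**2 + 7*δ/8 + 1 splits as (δ - a)(δ - a') with a = (-7/16) - ((3/16)*sqrt(23))*i, a' = (-7/16) + ((3/16)*sqrt(23))*i. At the order-2 pole a set g(δ) = (δ - a)^2*f(δ) = [-29*δ/5 - 11/4] / (δ - a')^2.
Order-2 pole: residue = g'(a); g'((-7/16) - ((3/16)*sqrt(23))*i) = -((1088/71415)*sqrt(23))*i, so the residue is -((1088/71415)*sqrt(23))*i.

The residue is -((1088/71415)*sqrt(23))*i.


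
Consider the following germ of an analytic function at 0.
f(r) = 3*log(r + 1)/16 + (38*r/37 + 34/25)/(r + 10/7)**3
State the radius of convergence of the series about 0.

Denominator factor (r + 10/7)^3: pole of order 3 at -10/7, modulus 10/7.
Branch term (3/16)*log(1 - r/(-1)): its argument vanishes at r = -1, a logarithmic branch point, modulus 1.
The radius of convergence is the smallest modulus among the singular points: 1.

The radius of convergence is 1.


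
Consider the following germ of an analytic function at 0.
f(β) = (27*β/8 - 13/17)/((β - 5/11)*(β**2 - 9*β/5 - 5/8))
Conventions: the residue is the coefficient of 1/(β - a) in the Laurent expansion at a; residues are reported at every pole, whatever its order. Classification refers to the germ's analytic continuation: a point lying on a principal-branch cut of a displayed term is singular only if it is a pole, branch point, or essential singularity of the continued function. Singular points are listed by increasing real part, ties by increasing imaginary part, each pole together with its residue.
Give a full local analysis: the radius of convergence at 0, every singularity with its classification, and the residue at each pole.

Denominator factor (β - 5/11): pole of order 1 at 5/11, modulus 5/11.
Denominator factor (β**2 - 9*β/5 - 5/8): discriminant 287/50, real irrational roots 9/10 + (1/20)*sqrt(574) and 9/10 - (1/20)*sqrt(574); poles of order 1, moduli 9/10 + (1/20)*sqrt(574) and -9/10 + (1/20)*sqrt(574).
The radius of convergence is the smallest modulus among the singular points: -9/10 + (1/20)*sqrt(574).
The factor β**2 - 9*β/5 - 5/8 splits as (β - a)(β - a') with a = 9/10 - (1/20)*sqrt(574), a' = 9/10 + (1/20)*sqrt(574). At the order-1 pole a set g(β) = (β - a)*f(β) = [(27*β/8 - 13/17)/(β - 5/11)] / (β - a').
Simple pole: residue = g(a) at a = 9/10 - (1/20)*sqrt(574), which is 12661/40698 - (360217/6674472)*sqrt(574).
At the order-1 pole 5/11 set g(β) = (β - (5/11))*f(β) = (27*β/8 - 13/17)/(β**2 - 9*β/5 - 5/8).
Simple pole: residue = g(a) at a = 5/11, which is -12661/20349.
The factor β**2 - 9*β/5 - 5/8 splits as (β - a)(β - a') with a = 9/10 + (1/20)*sqrt(574), a' = 9/10 - (1/20)*sqrt(574). At the order-1 pole a set g(β) = (β - a)*f(β) = [(27*β/8 - 13/17)/(β - 5/11)] / (β - a').
Simple pole: residue = g(a) at a = 9/10 + (1/20)*sqrt(574), which is 12661/40698 + (360217/6674472)*sqrt(574).
List the singular points by increasing real part (a conjugate pair: the negative imaginary part first).

Radius of convergence at 0: -9/10 + (1/20)*sqrt(574).
At 9/10 - (1/20)*sqrt(574): a pole of order 1; residue 12661/40698 - (360217/6674472)*sqrt(574).
At 5/11: a pole of order 1; residue -12661/20349.
At 9/10 + (1/20)*sqrt(574): a pole of order 1; residue 12661/40698 + (360217/6674472)*sqrt(574).


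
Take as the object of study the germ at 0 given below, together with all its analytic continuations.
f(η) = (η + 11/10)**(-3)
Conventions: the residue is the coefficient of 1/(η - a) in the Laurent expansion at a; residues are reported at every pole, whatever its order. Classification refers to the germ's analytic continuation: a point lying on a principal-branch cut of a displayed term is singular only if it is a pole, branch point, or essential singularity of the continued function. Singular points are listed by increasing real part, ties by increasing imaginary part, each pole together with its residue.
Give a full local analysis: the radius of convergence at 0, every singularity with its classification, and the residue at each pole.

Radius of convergence at 0: 11/10.
At -11/10: a pole of order 3; residue 0.

Denominator factor (η + 11/10)^3: pole of order 3 at -11/10, modulus 11/10.
The radius of convergence is the smallest modulus among the singular points: 11/10.
At the order-3 pole -11/10 set g(η) = (η - (-11/10))^3*f(η) = 1.
Order-3 pole: residue = g''(a)/2; g''(-11/10) = 0, so the residue is 0.
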